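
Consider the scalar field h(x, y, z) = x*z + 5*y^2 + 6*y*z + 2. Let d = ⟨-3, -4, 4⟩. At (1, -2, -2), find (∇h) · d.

∂h/∂x = z
∂h/∂y = 10*y + 6*z
∂h/∂z = x + 6*y
∇h at (1, -2, -2) = (-2, -32, -11)
∇h · d = (-2)(-3) + (-32)(-4) + (-11)(4) = 90

90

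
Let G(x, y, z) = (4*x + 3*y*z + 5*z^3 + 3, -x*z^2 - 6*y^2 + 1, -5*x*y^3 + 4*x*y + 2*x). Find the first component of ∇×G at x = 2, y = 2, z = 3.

(∇×G)_1 = ∂G₃/∂y − ∂G₂/∂z
= -15*x*y^2 + 4*x − (-2*x*z)
= -15*x*y^2 + 2*x*z + 4*x
At (2, 2, 3): -100.

-100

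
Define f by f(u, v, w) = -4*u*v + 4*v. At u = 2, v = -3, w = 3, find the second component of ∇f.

-4

(∇f)_2 = ∂f/∂v = -4*u + 4
At (2, -3, 3): -4.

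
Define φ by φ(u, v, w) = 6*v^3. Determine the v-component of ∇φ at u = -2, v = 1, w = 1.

18

(∇φ)_2 = ∂φ/∂v = 18*v^2
At (-2, 1, 1): 18.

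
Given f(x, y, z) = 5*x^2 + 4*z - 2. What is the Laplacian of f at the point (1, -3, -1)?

10

∂²f/∂x² = 10
∂²f/∂y² = 0
∂²f/∂z² = 0
∇²f = 10
At (1, -3, -1): 10.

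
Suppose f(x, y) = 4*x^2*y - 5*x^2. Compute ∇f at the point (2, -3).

∂f/∂x = 8*x*y - 10*x
∂f/∂y = 4*x^2
∇f = (8*x*y - 10*x, 4*x^2)
At (2, -3): (-68, 16).

(-68, 16)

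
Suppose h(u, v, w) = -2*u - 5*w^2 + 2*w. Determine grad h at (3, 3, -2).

∂h/∂u = -2
∂h/∂v = 0
∂h/∂w = -10*w + 2
∇h = (-2, 0, -10*w + 2)
At (3, 3, -2): (-2, 0, 22).

(-2, 0, 22)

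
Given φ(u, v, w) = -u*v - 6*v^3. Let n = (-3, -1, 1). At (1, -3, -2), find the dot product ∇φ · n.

∂φ/∂u = -v
∂φ/∂v = -u - 18*v^2
∂φ/∂w = 0
∇φ at (1, -3, -2) = (3, -163, 0)
∇φ · n = (3)(-3) + (-163)(-1) + (0)(1) = 154

154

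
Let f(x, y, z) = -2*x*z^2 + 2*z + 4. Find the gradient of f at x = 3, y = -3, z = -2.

(-8, 0, 26)

∂f/∂x = -2*z^2
∂f/∂y = 0
∂f/∂z = -4*x*z + 2
∇f = (-2*z^2, 0, -4*x*z + 2)
At (3, -3, -2): (-8, 0, 26).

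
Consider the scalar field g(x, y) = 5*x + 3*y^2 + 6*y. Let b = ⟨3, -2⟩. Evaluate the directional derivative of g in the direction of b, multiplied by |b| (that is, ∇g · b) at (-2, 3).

-33

∂g/∂x = 5
∂g/∂y = 6*y + 6
∇g at (-2, 3) = (5, 24)
∇g · b = (5)(3) + (24)(-2) = -33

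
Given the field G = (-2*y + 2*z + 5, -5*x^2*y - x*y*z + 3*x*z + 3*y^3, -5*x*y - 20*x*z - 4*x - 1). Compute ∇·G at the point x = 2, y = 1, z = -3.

-45

∂G₁/∂x = 0
∂G₂/∂y = -5*x^2 - x*z + 9*y^2
∂G₃/∂z = -20*x
∇·G = -5*x^2 - x*z - 20*x + 9*y^2
At (2, 1, -3): -45.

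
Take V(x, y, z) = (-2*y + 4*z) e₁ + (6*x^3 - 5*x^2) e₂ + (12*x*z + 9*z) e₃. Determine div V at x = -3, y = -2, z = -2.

∂V₁/∂x = 0
∂V₂/∂y = 0
∂V₃/∂z = 12*x + 9
∇·V = 12*x + 9
At (-3, -2, -2): -27.

-27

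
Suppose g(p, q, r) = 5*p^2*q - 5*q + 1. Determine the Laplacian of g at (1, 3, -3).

30

∂²g/∂p² = 10*q
∂²g/∂q² = 0
∂²g/∂r² = 0
∇²g = 10*q
At (1, 3, -3): 30.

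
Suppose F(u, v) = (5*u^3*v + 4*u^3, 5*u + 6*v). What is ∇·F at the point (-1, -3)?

-27

∂F₁/∂u = 15*u^2*v + 12*u^2
∂F₂/∂v = 6
∇·F = 15*u^2*v + 12*u^2 + 6
At (-1, -3): -27.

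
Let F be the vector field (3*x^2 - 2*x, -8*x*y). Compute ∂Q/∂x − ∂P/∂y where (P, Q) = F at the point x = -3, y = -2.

16

∂F₂/∂x = -8*y
∂F₁/∂y = 0
Scalar curl = -8*y
At (-3, -2): 16.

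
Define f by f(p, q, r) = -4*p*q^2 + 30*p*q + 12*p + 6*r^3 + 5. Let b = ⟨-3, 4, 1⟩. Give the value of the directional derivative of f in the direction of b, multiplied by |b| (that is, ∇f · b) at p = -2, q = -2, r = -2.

-104

∂f/∂p = -4*q^2 + 30*q + 12
∂f/∂q = -8*p*q + 30*p
∂f/∂r = 18*r^2
∇f at (-2, -2, -2) = (-64, -92, 72)
∇f · b = (-64)(-3) + (-92)(4) + (72)(1) = -104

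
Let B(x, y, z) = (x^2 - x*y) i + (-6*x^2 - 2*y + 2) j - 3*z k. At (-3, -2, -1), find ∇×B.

(0, 0, 33)

(∇×B)₁ = ∂B₃/∂y − ∂B₂/∂z = 0
(∇×B)₂ = ∂B₁/∂z − ∂B₃/∂x = 0
(∇×B)₃ = ∂B₂/∂x − ∂B₁/∂y = -11*x
∇×B = (0, 0, -11*x)
At (-3, -2, -1): (0, 0, 33).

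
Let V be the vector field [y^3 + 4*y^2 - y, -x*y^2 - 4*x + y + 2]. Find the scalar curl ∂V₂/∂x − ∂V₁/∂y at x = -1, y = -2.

∂V₂/∂x = -y^2 - 4
∂V₁/∂y = 3*y^2 + 8*y - 1
Scalar curl = -4*y^2 - 8*y - 3
At (-1, -2): -3.

-3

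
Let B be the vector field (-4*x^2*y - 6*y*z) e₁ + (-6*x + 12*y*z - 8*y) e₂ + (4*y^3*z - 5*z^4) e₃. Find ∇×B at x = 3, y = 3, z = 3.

(∇×B)₁ = ∂B₃/∂y − ∂B₂/∂z = 12*y^2*z - 12*y
(∇×B)₂ = ∂B₁/∂z − ∂B₃/∂x = -6*y
(∇×B)₃ = ∂B₂/∂x − ∂B₁/∂y = 4*x^2 + 6*z - 6
∇×B = (12*y^2*z - 12*y, -6*y, 4*x^2 + 6*z - 6)
At (3, 3, 3): (288, -18, 48).

(288, -18, 48)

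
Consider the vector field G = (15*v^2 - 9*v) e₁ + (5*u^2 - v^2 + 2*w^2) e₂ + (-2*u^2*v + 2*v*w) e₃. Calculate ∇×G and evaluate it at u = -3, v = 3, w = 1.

(∇×G)₁ = ∂G₃/∂v − ∂G₂/∂w = -2*u^2 - 2*w
(∇×G)₂ = ∂G₁/∂w − ∂G₃/∂u = 4*u*v
(∇×G)₃ = ∂G₂/∂u − ∂G₁/∂v = 10*u - 30*v + 9
∇×G = (-2*u^2 - 2*w, 4*u*v, 10*u - 30*v + 9)
At (-3, 3, 1): (-20, -36, -111).

(-20, -36, -111)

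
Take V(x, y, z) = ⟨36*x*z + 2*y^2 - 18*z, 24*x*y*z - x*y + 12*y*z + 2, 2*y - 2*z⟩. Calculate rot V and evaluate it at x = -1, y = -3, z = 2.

(∇×V)₁ = ∂V₃/∂y − ∂V₂/∂z = -24*x*y - 12*y + 2
(∇×V)₂ = ∂V₁/∂z − ∂V₃/∂x = 36*x - 18
(∇×V)₃ = ∂V₂/∂x − ∂V₁/∂y = 24*y*z - 5*y
∇×V = (-24*x*y - 12*y + 2, 36*x - 18, 24*y*z - 5*y)
At (-1, -3, 2): (-34, -54, -129).

(-34, -54, -129)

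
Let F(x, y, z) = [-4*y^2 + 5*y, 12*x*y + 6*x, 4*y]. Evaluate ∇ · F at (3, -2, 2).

36

∂F₁/∂x = 0
∂F₂/∂y = 12*x
∂F₃/∂z = 0
∇·F = 12*x
At (3, -2, 2): 36.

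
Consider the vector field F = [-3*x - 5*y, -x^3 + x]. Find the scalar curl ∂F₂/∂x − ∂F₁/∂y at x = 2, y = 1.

∂F₂/∂x = -3*x^2 + 1
∂F₁/∂y = -5
Scalar curl = -3*x^2 + 6
At (2, 1): -6.

-6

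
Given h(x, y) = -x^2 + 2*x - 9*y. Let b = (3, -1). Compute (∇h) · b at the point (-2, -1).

27

∂h/∂x = -2*x + 2
∂h/∂y = -9
∇h at (-2, -1) = (6, -9)
∇h · b = (6)(3) + (-9)(-1) = 27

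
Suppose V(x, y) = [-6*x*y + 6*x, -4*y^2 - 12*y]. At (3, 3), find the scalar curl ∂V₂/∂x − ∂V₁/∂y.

∂V₂/∂x = 0
∂V₁/∂y = -6*x
Scalar curl = 6*x
At (3, 3): 18.

18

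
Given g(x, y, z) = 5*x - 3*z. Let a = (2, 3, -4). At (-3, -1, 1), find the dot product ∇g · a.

∂g/∂x = 5
∂g/∂y = 0
∂g/∂z = -3
∇g at (-3, -1, 1) = (5, 0, -3)
∇g · a = (5)(2) + (0)(3) + (-3)(-4) = 22

22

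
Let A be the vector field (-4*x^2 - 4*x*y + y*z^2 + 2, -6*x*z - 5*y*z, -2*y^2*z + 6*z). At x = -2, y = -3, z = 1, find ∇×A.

(∇×A)₁ = ∂A₃/∂y − ∂A₂/∂z = 6*x - 4*y*z + 5*y
(∇×A)₂ = ∂A₁/∂z − ∂A₃/∂x = 2*y*z
(∇×A)₃ = ∂A₂/∂x − ∂A₁/∂y = 4*x - z^2 - 6*z
∇×A = (6*x - 4*y*z + 5*y, 2*y*z, 4*x - z^2 - 6*z)
At (-2, -3, 1): (-15, -6, -15).

(-15, -6, -15)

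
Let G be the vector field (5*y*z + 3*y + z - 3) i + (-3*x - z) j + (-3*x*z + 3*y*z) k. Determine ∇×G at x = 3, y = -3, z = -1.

(-2, -17, -1)

(∇×G)₁ = ∂G₃/∂y − ∂G₂/∂z = 3*z + 1
(∇×G)₂ = ∂G₁/∂z − ∂G₃/∂x = 5*y + 3*z + 1
(∇×G)₃ = ∂G₂/∂x − ∂G₁/∂y = -5*z - 6
∇×G = (3*z + 1, 5*y + 3*z + 1, -5*z - 6)
At (3, -3, -1): (-2, -17, -1).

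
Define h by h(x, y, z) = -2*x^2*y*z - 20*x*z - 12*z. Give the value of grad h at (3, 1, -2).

∂h/∂x = -4*x*y*z - 20*z
∂h/∂y = -2*x^2*z
∂h/∂z = -2*x^2*y - 20*x - 12
∇h = (-4*x*y*z - 20*z, -2*x^2*z, -2*x^2*y - 20*x - 12)
At (3, 1, -2): (64, 36, -90).

(64, 36, -90)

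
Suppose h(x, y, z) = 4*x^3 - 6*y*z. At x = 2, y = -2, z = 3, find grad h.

(48, -18, 12)

∂h/∂x = 12*x^2
∂h/∂y = -6*z
∂h/∂z = -6*y
∇h = (12*x^2, -6*z, -6*y)
At (2, -2, 3): (48, -18, 12).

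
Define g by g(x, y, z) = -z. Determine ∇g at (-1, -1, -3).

∂g/∂x = 0
∂g/∂y = 0
∂g/∂z = -1
∇g = (0, 0, -1)
At (-1, -1, -3): (0, 0, -1).

(0, 0, -1)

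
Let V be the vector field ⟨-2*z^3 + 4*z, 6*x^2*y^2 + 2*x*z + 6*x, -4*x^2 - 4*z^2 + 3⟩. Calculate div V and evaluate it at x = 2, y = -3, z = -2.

∂V₁/∂x = 0
∂V₂/∂y = 12*x^2*y
∂V₃/∂z = -8*z
∇·V = 12*x^2*y - 8*z
At (2, -3, -2): -128.

-128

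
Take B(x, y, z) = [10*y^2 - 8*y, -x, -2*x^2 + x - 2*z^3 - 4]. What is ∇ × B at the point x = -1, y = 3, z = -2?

(∇×B)₁ = ∂B₃/∂y − ∂B₂/∂z = 0
(∇×B)₂ = ∂B₁/∂z − ∂B₃/∂x = 4*x - 1
(∇×B)₃ = ∂B₂/∂x − ∂B₁/∂y = -20*y + 7
∇×B = (0, 4*x - 1, -20*y + 7)
At (-1, 3, -2): (0, -5, -53).

(0, -5, -53)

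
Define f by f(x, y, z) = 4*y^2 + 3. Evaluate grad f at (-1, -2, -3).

∂f/∂x = 0
∂f/∂y = 8*y
∂f/∂z = 0
∇f = (0, 8*y, 0)
At (-1, -2, -3): (0, -16, 0).

(0, -16, 0)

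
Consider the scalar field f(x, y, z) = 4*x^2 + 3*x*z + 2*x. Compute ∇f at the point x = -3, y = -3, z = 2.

(-16, 0, -9)

∂f/∂x = 8*x + 3*z + 2
∂f/∂y = 0
∂f/∂z = 3*x
∇f = (8*x + 3*z + 2, 0, 3*x)
At (-3, -3, 2): (-16, 0, -9).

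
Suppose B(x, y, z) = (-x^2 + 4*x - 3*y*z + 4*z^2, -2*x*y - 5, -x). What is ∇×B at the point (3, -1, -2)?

(0, -12, -4)

(∇×B)₁ = ∂B₃/∂y − ∂B₂/∂z = 0
(∇×B)₂ = ∂B₁/∂z − ∂B₃/∂x = -3*y + 8*z + 1
(∇×B)₃ = ∂B₂/∂x − ∂B₁/∂y = -2*y + 3*z
∇×B = (0, -3*y + 8*z + 1, -2*y + 3*z)
At (3, -1, -2): (0, -12, -4).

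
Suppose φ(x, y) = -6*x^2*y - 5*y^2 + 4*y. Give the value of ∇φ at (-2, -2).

∂φ/∂x = -12*x*y
∂φ/∂y = -6*x^2 - 10*y + 4
∇φ = (-12*x*y, -6*x^2 - 10*y + 4)
At (-2, -2): (-48, 0).

(-48, 0)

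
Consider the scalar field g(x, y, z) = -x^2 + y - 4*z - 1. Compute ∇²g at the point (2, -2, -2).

-2

∂²g/∂x² = -2
∂²g/∂y² = 0
∂²g/∂z² = 0
∇²g = -2
At (2, -2, -2): -2.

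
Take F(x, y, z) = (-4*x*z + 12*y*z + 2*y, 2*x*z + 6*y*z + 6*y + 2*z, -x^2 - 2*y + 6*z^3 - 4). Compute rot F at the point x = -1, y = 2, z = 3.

(-14, 26, -32)

(∇×F)₁ = ∂F₃/∂y − ∂F₂/∂z = -2*x - 6*y - 4
(∇×F)₂ = ∂F₁/∂z − ∂F₃/∂x = -2*x + 12*y
(∇×F)₃ = ∂F₂/∂x − ∂F₁/∂y = -10*z - 2
∇×F = (-2*x - 6*y - 4, -2*x + 12*y, -10*z - 2)
At (-1, 2, 3): (-14, 26, -32).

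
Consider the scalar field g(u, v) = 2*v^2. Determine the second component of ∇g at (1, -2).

(∇g)_2 = ∂g/∂v = 4*v
At (1, -2): -8.

-8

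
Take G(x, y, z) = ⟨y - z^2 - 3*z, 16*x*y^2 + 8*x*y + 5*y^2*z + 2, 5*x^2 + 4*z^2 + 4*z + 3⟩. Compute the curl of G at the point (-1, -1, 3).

(-5, 1, 7)

(∇×G)₁ = ∂G₃/∂y − ∂G₂/∂z = -5*y^2
(∇×G)₂ = ∂G₁/∂z − ∂G₃/∂x = -10*x - 2*z - 3
(∇×G)₃ = ∂G₂/∂x − ∂G₁/∂y = 16*y^2 + 8*y - 1
∇×G = (-5*y^2, -10*x - 2*z - 3, 16*y^2 + 8*y - 1)
At (-1, -1, 3): (-5, 1, 7).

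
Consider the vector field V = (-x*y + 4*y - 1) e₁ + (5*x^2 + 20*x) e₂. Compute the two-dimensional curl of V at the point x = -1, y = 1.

∂V₂/∂x = 10*x + 20
∂V₁/∂y = -x + 4
Scalar curl = 11*x + 16
At (-1, 1): 5.

5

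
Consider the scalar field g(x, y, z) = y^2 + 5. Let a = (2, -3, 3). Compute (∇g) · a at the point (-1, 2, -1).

-12

∂g/∂x = 0
∂g/∂y = 2*y
∂g/∂z = 0
∇g at (-1, 2, -1) = (0, 4, 0)
∇g · a = (0)(2) + (4)(-3) + (0)(3) = -12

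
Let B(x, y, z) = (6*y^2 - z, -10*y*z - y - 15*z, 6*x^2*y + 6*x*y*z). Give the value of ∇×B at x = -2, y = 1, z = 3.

(13, 5, -12)

(∇×B)₁ = ∂B₃/∂y − ∂B₂/∂z = 6*x^2 + 6*x*z + 10*y + 15
(∇×B)₂ = ∂B₁/∂z − ∂B₃/∂x = -12*x*y - 6*y*z - 1
(∇×B)₃ = ∂B₂/∂x − ∂B₁/∂y = -12*y
∇×B = (6*x^2 + 6*x*z + 10*y + 15, -12*x*y - 6*y*z - 1, -12*y)
At (-2, 1, 3): (13, 5, -12).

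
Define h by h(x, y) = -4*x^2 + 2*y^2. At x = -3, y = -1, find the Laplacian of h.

∂²h/∂x² = -8
∂²h/∂y² = 4
∇²h = -4
At (-3, -1): -4.

-4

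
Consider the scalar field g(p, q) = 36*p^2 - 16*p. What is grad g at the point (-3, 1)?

∂g/∂p = 72*p - 16
∂g/∂q = 0
∇g = (72*p - 16, 0)
At (-3, 1): (-232, 0).

(-232, 0)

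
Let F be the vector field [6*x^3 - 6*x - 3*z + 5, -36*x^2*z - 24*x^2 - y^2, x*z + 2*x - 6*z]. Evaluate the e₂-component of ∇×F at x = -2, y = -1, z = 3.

(∇×F)_2 = ∂F₁/∂z − ∂F₃/∂x
= -3 − (z + 2)
= -z - 5
At (-2, -1, 3): -8.

-8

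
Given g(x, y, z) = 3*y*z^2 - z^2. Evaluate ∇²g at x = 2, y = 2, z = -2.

10

∂²g/∂x² = 0
∂²g/∂y² = 0
∂²g/∂z² = 2*(3*y - 1)
∇²g = 6*y - 2
At (2, 2, -2): 10.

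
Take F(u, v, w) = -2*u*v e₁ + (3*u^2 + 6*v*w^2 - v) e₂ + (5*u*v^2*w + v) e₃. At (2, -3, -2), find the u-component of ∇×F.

49

(∇×F)_1 = ∂F₃/∂v − ∂F₂/∂w
= 10*u*v*w + 1 − (12*v*w)
= 10*u*v*w - 12*v*w + 1
At (2, -3, -2): 49.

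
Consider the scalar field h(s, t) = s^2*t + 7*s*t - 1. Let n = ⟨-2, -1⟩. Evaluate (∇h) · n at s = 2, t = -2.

∂h/∂s = 2*s*t + 7*t
∂h/∂t = s^2 + 7*s
∇h at (2, -2) = (-22, 18)
∇h · n = (-22)(-2) + (18)(-1) = 26

26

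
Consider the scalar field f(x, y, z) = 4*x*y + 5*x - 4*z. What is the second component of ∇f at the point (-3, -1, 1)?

(∇f)_2 = ∂f/∂y = 4*x
At (-3, -1, 1): -12.

-12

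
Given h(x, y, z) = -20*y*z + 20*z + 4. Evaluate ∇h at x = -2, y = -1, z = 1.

∂h/∂x = 0
∂h/∂y = -20*z
∂h/∂z = -20*y + 20
∇h = (0, -20*z, -20*y + 20)
At (-2, -1, 1): (0, -20, 40).

(0, -20, 40)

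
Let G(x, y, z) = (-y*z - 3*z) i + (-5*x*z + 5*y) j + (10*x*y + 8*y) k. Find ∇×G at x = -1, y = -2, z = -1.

(-7, 19, 4)

(∇×G)₁ = ∂G₃/∂y − ∂G₂/∂z = 15*x + 8
(∇×G)₂ = ∂G₁/∂z − ∂G₃/∂x = -11*y - 3
(∇×G)₃ = ∂G₂/∂x − ∂G₁/∂y = -4*z
∇×G = (15*x + 8, -11*y - 3, -4*z)
At (-1, -2, -1): (-7, 19, 4).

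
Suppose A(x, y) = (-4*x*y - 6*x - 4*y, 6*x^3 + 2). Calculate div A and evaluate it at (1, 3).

∂A₁/∂x = -4*y - 6
∂A₂/∂y = 0
∇·A = -4*y - 6
At (1, 3): -18.

-18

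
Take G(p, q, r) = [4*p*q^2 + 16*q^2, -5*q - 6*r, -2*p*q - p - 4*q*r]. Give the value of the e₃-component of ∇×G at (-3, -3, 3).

(∇×G)_3 = ∂G₂/∂p − ∂G₁/∂q
= 0 − (8*p*q + 32*q)
= -8*p*q - 32*q
At (-3, -3, 3): 24.

24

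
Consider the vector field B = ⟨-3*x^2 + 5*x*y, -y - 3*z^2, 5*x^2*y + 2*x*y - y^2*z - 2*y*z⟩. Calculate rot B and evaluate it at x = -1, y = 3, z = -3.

(∇×B)₁ = ∂B₃/∂y − ∂B₂/∂z = 5*x^2 + 2*x - 2*y*z + 4*z
(∇×B)₂ = ∂B₁/∂z − ∂B₃/∂x = -10*x*y - 2*y
(∇×B)₃ = ∂B₂/∂x − ∂B₁/∂y = -5*x
∇×B = (5*x^2 + 2*x - 2*y*z + 4*z, -10*x*y - 2*y, -5*x)
At (-1, 3, -3): (9, 24, 5).

(9, 24, 5)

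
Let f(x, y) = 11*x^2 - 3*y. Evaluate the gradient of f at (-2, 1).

∂f/∂x = 22*x
∂f/∂y = -3
∇f = (22*x, -3)
At (-2, 1): (-44, -3).

(-44, -3)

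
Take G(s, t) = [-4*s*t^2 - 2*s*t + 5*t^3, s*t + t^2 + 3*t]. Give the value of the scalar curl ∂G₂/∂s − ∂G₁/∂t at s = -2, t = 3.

∂G₂/∂s = t
∂G₁/∂t = -8*s*t - 2*s + 15*t^2
Scalar curl = 8*s*t + 2*s - 15*t^2 + t
At (-2, 3): -184.

-184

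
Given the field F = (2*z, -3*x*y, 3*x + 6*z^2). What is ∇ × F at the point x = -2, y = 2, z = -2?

(∇×F)₁ = ∂F₃/∂y − ∂F₂/∂z = 0
(∇×F)₂ = ∂F₁/∂z − ∂F₃/∂x = -1
(∇×F)₃ = ∂F₂/∂x − ∂F₁/∂y = -3*y
∇×F = (0, -1, -3*y)
At (-2, 2, -2): (0, -1, -6).

(0, -1, -6)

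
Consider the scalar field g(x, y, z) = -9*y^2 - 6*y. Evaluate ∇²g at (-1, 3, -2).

-18

∂²g/∂x² = 0
∂²g/∂y² = -18
∂²g/∂z² = 0
∇²g = -18
At (-1, 3, -2): -18.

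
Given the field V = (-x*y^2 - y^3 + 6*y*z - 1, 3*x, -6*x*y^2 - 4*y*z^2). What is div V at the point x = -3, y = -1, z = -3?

∂V₁/∂x = -y^2
∂V₂/∂y = 0
∂V₃/∂z = -8*y*z
∇·V = -y^2 - 8*y*z
At (-3, -1, -3): -25.

-25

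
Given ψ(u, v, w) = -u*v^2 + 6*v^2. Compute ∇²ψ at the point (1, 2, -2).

∂²ψ/∂u² = 0
∂²ψ/∂v² = 2*(-u + 6)
∂²ψ/∂w² = 0
∇²ψ = -2*u + 12
At (1, 2, -2): 10.

10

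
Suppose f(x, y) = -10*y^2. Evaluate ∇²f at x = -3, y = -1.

∂²f/∂x² = 0
∂²f/∂y² = -20
∇²f = -20
At (-3, -1): -20.

-20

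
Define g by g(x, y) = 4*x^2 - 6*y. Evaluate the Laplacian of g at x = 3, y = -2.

8

∂²g/∂x² = 8
∂²g/∂y² = 0
∇²g = 8
At (3, -2): 8.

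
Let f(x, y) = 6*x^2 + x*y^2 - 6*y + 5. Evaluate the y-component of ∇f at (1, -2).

(∇f)_2 = ∂f/∂y = 2*x*y - 6
At (1, -2): -10.

-10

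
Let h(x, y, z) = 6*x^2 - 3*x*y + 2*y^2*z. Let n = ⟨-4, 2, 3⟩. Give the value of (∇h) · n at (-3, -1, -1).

164

∂h/∂x = 12*x - 3*y
∂h/∂y = -3*x + 4*y*z
∂h/∂z = 2*y^2
∇h at (-3, -1, -1) = (-33, 13, 2)
∇h · n = (-33)(-4) + (13)(2) + (2)(3) = 164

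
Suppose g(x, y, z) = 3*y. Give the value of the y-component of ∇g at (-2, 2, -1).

3

(∇g)_2 = ∂g/∂y = 3
At (-2, 2, -1): 3.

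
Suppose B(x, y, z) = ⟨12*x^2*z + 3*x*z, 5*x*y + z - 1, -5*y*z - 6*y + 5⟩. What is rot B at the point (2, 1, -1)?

(-2, 54, 5)

(∇×B)₁ = ∂B₃/∂y − ∂B₂/∂z = -5*z - 7
(∇×B)₂ = ∂B₁/∂z − ∂B₃/∂x = 12*x^2 + 3*x
(∇×B)₃ = ∂B₂/∂x − ∂B₁/∂y = 5*y
∇×B = (-5*z - 7, 12*x^2 + 3*x, 5*y)
At (2, 1, -1): (-2, 54, 5).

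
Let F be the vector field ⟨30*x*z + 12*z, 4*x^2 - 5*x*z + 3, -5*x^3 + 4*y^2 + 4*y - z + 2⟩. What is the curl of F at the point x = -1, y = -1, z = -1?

(∇×F)₁ = ∂F₃/∂y − ∂F₂/∂z = 5*x + 8*y + 4
(∇×F)₂ = ∂F₁/∂z − ∂F₃/∂x = 15*x^2 + 30*x + 12
(∇×F)₃ = ∂F₂/∂x − ∂F₁/∂y = 8*x - 5*z
∇×F = (5*x + 8*y + 4, 15*x^2 + 30*x + 12, 8*x - 5*z)
At (-1, -1, -1): (-9, -3, -3).

(-9, -3, -3)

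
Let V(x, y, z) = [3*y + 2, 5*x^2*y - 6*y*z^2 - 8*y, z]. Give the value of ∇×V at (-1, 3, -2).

(∇×V)₁ = ∂V₃/∂y − ∂V₂/∂z = 12*y*z
(∇×V)₂ = ∂V₁/∂z − ∂V₃/∂x = 0
(∇×V)₃ = ∂V₂/∂x − ∂V₁/∂y = 10*x*y - 3
∇×V = (12*y*z, 0, 10*x*y - 3)
At (-1, 3, -2): (-72, 0, -33).

(-72, 0, -33)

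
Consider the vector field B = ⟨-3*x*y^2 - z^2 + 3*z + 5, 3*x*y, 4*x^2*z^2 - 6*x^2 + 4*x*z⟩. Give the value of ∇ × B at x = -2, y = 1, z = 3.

(0, 105, -9)

(∇×B)₁ = ∂B₃/∂y − ∂B₂/∂z = 0
(∇×B)₂ = ∂B₁/∂z − ∂B₃/∂x = -8*x*z^2 + 12*x - 6*z + 3
(∇×B)₃ = ∂B₂/∂x − ∂B₁/∂y = 6*x*y + 3*y
∇×B = (0, -8*x*z^2 + 12*x - 6*z + 3, 6*x*y + 3*y)
At (-2, 1, 3): (0, 105, -9).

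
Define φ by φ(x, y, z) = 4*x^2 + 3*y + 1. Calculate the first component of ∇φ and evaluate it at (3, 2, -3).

24

(∇φ)_1 = ∂φ/∂x = 8*x
At (3, 2, -3): 24.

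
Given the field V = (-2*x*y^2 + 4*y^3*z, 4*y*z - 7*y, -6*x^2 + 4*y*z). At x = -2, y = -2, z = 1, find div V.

∂V₁/∂x = -2*y^2
∂V₂/∂y = 4*z - 7
∂V₃/∂z = 4*y
∇·V = -2*y^2 + 4*y + 4*z - 7
At (-2, -2, 1): -19.

-19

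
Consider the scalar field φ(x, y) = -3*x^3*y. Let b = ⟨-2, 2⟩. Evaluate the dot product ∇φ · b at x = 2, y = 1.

24

∂φ/∂x = -9*x^2*y
∂φ/∂y = -3*x^3
∇φ at (2, 1) = (-36, -24)
∇φ · b = (-36)(-2) + (-24)(2) = 24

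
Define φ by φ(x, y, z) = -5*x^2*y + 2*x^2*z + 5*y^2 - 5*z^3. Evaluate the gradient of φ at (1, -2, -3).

∂φ/∂x = -10*x*y + 4*x*z
∂φ/∂y = -5*x^2 + 10*y
∂φ/∂z = 2*x^2 - 15*z^2
∇φ = (-10*x*y + 4*x*z, -5*x^2 + 10*y, 2*x^2 - 15*z^2)
At (1, -2, -3): (8, -25, -133).

(8, -25, -133)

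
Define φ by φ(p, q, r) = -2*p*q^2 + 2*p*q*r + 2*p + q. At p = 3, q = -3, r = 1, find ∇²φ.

-12

∂²φ/∂p² = 0
∂²φ/∂q² = -4*p
∂²φ/∂r² = 0
∇²φ = -4*p
At (3, -3, 1): -12.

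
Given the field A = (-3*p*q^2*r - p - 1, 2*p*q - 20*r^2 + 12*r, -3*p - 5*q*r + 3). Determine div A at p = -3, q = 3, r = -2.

∂A₁/∂p = -3*q^2*r - 1
∂A₂/∂q = 2*p
∂A₃/∂r = -5*q
∇·A = 2*p - 3*q^2*r - 5*q - 1
At (-3, 3, -2): 32.

32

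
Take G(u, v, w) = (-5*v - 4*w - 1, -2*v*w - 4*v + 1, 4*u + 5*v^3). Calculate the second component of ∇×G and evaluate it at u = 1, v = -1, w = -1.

(∇×G)_2 = ∂G₁/∂w − ∂G₃/∂u
= -4 − (4)
= -8
At (1, -1, -1): -8.

-8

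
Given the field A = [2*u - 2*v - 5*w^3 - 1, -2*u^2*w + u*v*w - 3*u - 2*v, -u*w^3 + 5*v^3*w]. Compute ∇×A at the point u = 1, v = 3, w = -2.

(-271, -68, 1)

(∇×A)₁ = ∂A₃/∂v − ∂A₂/∂w = 2*u^2 - u*v + 15*v^2*w
(∇×A)₂ = ∂A₁/∂w − ∂A₃/∂u = w^3 - 15*w^2
(∇×A)₃ = ∂A₂/∂u − ∂A₁/∂v = -4*u*w + v*w - 1
∇×A = (2*u^2 - u*v + 15*v^2*w, w^3 - 15*w^2, -4*u*w + v*w - 1)
At (1, 3, -2): (-271, -68, 1).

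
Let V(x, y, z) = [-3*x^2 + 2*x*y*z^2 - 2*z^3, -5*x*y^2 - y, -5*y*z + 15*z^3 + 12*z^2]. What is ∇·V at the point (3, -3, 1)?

149

∂V₁/∂x = -6*x + 2*y*z^2
∂V₂/∂y = -10*x*y - 1
∂V₃/∂z = -5*y + 45*z^2 + 24*z
∇·V = -10*x*y - 6*x + 2*y*z^2 - 5*y + 45*z^2 + 24*z - 1
At (3, -3, 1): 149.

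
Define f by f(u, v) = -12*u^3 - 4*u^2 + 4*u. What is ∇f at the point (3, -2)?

(-344, 0)

∂f/∂u = -36*u^2 - 8*u + 4
∂f/∂v = 0
∇f = (-36*u^2 - 8*u + 4, 0)
At (3, -2): (-344, 0).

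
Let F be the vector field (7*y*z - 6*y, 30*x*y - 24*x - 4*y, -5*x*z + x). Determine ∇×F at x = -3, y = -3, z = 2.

(0, -12, -122)

(∇×F)₁ = ∂F₃/∂y − ∂F₂/∂z = 0
(∇×F)₂ = ∂F₁/∂z − ∂F₃/∂x = 7*y + 5*z - 1
(∇×F)₃ = ∂F₂/∂x − ∂F₁/∂y = 30*y - 7*z - 18
∇×F = (0, 7*y + 5*z - 1, 30*y - 7*z - 18)
At (-3, -3, 2): (0, -12, -122).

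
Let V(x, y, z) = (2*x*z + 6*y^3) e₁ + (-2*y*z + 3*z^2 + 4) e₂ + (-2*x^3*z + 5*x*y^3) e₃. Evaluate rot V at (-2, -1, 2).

(-44, 49, -18)

(∇×V)₁ = ∂V₃/∂y − ∂V₂/∂z = 15*x*y^2 + 2*y - 6*z
(∇×V)₂ = ∂V₁/∂z − ∂V₃/∂x = 6*x^2*z + 2*x - 5*y^3
(∇×V)₃ = ∂V₂/∂x − ∂V₁/∂y = -18*y^2
∇×V = (15*x*y^2 + 2*y - 6*z, 6*x^2*z + 2*x - 5*y^3, -18*y^2)
At (-2, -1, 2): (-44, 49, -18).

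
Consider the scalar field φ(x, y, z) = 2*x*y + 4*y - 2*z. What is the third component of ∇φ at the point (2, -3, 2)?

-2

(∇φ)_3 = ∂φ/∂z = -2
At (2, -3, 2): -2.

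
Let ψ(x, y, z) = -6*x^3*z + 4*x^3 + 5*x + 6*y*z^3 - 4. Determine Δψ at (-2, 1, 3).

276

∂²ψ/∂x² = 12*x*(-3*z + 2)
∂²ψ/∂y² = 0
∂²ψ/∂z² = 36*y*z
∇²ψ = -36*x*z + 24*x + 36*y*z
At (-2, 1, 3): 276.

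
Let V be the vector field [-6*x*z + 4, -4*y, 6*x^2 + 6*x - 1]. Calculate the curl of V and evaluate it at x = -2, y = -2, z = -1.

(0, 30, 0)

(∇×V)₁ = ∂V₃/∂y − ∂V₂/∂z = 0
(∇×V)₂ = ∂V₁/∂z − ∂V₃/∂x = -18*x - 6
(∇×V)₃ = ∂V₂/∂x − ∂V₁/∂y = 0
∇×V = (0, -18*x - 6, 0)
At (-2, -2, -1): (0, 30, 0).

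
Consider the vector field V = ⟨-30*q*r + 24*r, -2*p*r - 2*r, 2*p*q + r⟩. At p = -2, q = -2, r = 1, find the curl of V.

(-6, 88, 28)

(∇×V)₁ = ∂V₃/∂q − ∂V₂/∂r = 4*p + 2
(∇×V)₂ = ∂V₁/∂r − ∂V₃/∂p = -32*q + 24
(∇×V)₃ = ∂V₂/∂p − ∂V₁/∂q = 28*r
∇×V = (4*p + 2, -32*q + 24, 28*r)
At (-2, -2, 1): (-6, 88, 28).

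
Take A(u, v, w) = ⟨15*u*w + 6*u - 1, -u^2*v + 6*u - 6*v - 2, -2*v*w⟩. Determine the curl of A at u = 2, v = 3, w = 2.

(∇×A)₁ = ∂A₃/∂v − ∂A₂/∂w = -2*w
(∇×A)₂ = ∂A₁/∂w − ∂A₃/∂u = 15*u
(∇×A)₃ = ∂A₂/∂u − ∂A₁/∂v = -2*u*v + 6
∇×A = (-2*w, 15*u, -2*u*v + 6)
At (2, 3, 2): (-4, 30, -6).

(-4, 30, -6)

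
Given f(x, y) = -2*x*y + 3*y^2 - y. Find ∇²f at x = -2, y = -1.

∂²f/∂x² = 0
∂²f/∂y² = 6
∇²f = 6
At (-2, -1): 6.

6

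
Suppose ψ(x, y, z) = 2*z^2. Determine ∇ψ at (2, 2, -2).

∂ψ/∂x = 0
∂ψ/∂y = 0
∂ψ/∂z = 4*z
∇ψ = (0, 0, 4*z)
At (2, 2, -2): (0, 0, -8).

(0, 0, -8)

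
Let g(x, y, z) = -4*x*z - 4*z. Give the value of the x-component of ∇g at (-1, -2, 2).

-8

(∇g)_1 = ∂g/∂x = -4*z
At (-1, -2, 2): -8.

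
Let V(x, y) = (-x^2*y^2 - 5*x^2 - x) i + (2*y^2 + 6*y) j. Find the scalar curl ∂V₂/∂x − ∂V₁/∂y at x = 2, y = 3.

∂V₂/∂x = 0
∂V₁/∂y = -2*x^2*y
Scalar curl = 2*x^2*y
At (2, 3): 24.

24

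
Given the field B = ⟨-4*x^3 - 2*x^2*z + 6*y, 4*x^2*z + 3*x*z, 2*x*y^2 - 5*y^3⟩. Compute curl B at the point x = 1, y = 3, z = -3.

(∇×B)₁ = ∂B₃/∂y − ∂B₂/∂z = -4*x^2 + 4*x*y - 3*x - 15*y^2
(∇×B)₂ = ∂B₁/∂z − ∂B₃/∂x = -2*x^2 - 2*y^2
(∇×B)₃ = ∂B₂/∂x − ∂B₁/∂y = 8*x*z + 3*z - 6
∇×B = (-4*x^2 + 4*x*y - 3*x - 15*y^2, -2*x^2 - 2*y^2, 8*x*z + 3*z - 6)
At (1, 3, -3): (-130, -20, -39).

(-130, -20, -39)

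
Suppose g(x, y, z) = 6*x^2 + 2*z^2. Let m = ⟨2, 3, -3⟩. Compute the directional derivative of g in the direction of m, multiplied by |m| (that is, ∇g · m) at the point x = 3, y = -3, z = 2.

∂g/∂x = 12*x
∂g/∂y = 0
∂g/∂z = 4*z
∇g at (3, -3, 2) = (36, 0, 8)
∇g · m = (36)(2) + (0)(3) + (8)(-3) = 48

48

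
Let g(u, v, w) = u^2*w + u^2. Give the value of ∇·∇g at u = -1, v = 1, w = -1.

∂²g/∂u² = 2*(w + 1)
∂²g/∂v² = 0
∂²g/∂w² = 0
∇²g = 2*w + 2
At (-1, 1, -1): 0.

0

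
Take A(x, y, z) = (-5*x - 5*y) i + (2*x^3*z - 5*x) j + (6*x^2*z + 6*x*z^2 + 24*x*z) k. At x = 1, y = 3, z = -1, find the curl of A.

(∇×A)₁ = ∂A₃/∂y − ∂A₂/∂z = -2*x^3
(∇×A)₂ = ∂A₁/∂z − ∂A₃/∂x = -12*x*z - 6*z^2 - 24*z
(∇×A)₃ = ∂A₂/∂x − ∂A₁/∂y = 6*x^2*z
∇×A = (-2*x^3, -12*x*z - 6*z^2 - 24*z, 6*x^2*z)
At (1, 3, -1): (-2, 30, -6).

(-2, 30, -6)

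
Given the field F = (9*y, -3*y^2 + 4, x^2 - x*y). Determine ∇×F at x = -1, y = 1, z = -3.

(1, 3, -9)

(∇×F)₁ = ∂F₃/∂y − ∂F₂/∂z = -x
(∇×F)₂ = ∂F₁/∂z − ∂F₃/∂x = -2*x + y
(∇×F)₃ = ∂F₂/∂x − ∂F₁/∂y = -9
∇×F = (-x, -2*x + y, -9)
At (-1, 1, -3): (1, 3, -9).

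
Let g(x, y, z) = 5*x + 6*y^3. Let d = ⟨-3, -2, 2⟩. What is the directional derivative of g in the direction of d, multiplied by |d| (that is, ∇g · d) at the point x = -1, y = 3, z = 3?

-339

∂g/∂x = 5
∂g/∂y = 18*y^2
∂g/∂z = 0
∇g at (-1, 3, 3) = (5, 162, 0)
∇g · d = (5)(-3) + (162)(-2) + (0)(2) = -339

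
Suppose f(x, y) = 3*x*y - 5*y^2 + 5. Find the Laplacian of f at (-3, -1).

∂²f/∂x² = 0
∂²f/∂y² = -10
∇²f = -10
At (-3, -1): -10.

-10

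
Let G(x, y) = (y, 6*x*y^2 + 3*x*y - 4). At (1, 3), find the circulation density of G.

62

∂G₂/∂x = 6*y^2 + 3*y
∂G₁/∂y = 1
Scalar curl = 6*y^2 + 3*y - 1
At (1, 3): 62.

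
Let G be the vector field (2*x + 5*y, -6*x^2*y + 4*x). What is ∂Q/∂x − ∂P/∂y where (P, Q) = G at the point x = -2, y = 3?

71

∂G₂/∂x = -12*x*y + 4
∂G₁/∂y = 5
Scalar curl = -12*x*y - 1
At (-2, 3): 71.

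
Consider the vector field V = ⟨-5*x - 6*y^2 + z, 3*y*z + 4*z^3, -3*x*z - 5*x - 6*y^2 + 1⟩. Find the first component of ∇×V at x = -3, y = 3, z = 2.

-93

(∇×V)_1 = ∂V₃/∂y − ∂V₂/∂z
= -12*y − (3*y + 12*z^2)
= -15*y - 12*z^2
At (-3, 3, 2): -93.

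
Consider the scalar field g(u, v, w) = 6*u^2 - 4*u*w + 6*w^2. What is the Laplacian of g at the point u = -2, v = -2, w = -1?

24

∂²g/∂u² = 12
∂²g/∂v² = 0
∂²g/∂w² = 12
∇²g = 24
At (-2, -2, -1): 24.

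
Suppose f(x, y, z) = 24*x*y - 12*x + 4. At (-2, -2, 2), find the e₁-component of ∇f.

-60

(∇f)_1 = ∂f/∂x = 24*y - 12
At (-2, -2, 2): -60.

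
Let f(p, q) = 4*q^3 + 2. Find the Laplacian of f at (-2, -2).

-48

∂²f/∂p² = 0
∂²f/∂q² = 24*q
∇²f = 24*q
At (-2, -2): -48.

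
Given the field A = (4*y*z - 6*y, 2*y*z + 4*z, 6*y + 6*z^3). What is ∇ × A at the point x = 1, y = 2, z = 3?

(-2, 8, -6)

(∇×A)₁ = ∂A₃/∂y − ∂A₂/∂z = -2*y + 2
(∇×A)₂ = ∂A₁/∂z − ∂A₃/∂x = 4*y
(∇×A)₃ = ∂A₂/∂x − ∂A₁/∂y = -4*z + 6
∇×A = (-2*y + 2, 4*y, -4*z + 6)
At (1, 2, 3): (-2, 8, -6).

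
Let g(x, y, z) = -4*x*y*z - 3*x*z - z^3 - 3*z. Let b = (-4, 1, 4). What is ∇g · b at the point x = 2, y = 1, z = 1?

-60

∂g/∂x = -4*y*z - 3*z
∂g/∂y = -4*x*z
∂g/∂z = -4*x*y - 3*x - 3*z^2 - 3
∇g at (2, 1, 1) = (-7, -8, -20)
∇g · b = (-7)(-4) + (-8)(1) + (-20)(4) = -60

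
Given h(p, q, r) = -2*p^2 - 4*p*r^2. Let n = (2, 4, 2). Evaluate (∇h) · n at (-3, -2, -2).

-104

∂h/∂p = -4*p - 4*r^2
∂h/∂q = 0
∂h/∂r = -8*p*r
∇h at (-3, -2, -2) = (-4, 0, -48)
∇h · n = (-4)(2) + (0)(4) + (-48)(2) = -104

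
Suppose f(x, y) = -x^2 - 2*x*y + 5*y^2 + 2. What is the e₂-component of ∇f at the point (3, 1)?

4

(∇f)_2 = ∂f/∂y = -2*x + 10*y
At (3, 1): 4.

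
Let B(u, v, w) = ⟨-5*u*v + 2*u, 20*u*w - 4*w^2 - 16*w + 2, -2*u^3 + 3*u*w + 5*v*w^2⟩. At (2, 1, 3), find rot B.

(45, 15, 70)

(∇×B)₁ = ∂B₃/∂v − ∂B₂/∂w = -20*u + 5*w^2 + 8*w + 16
(∇×B)₂ = ∂B₁/∂w − ∂B₃/∂u = 6*u^2 - 3*w
(∇×B)₃ = ∂B₂/∂u − ∂B₁/∂v = 5*u + 20*w
∇×B = (-20*u + 5*w^2 + 8*w + 16, 6*u^2 - 3*w, 5*u + 20*w)
At (2, 1, 3): (45, 15, 70).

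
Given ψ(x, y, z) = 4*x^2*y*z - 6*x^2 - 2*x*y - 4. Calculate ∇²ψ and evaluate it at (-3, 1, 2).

∂²ψ/∂x² = 4*(2*y*z - 3)
∂²ψ/∂y² = 0
∂²ψ/∂z² = 0
∇²ψ = 8*y*z - 12
At (-3, 1, 2): 4.

4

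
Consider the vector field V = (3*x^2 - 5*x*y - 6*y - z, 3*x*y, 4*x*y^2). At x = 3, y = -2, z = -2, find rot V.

(-48, -17, 15)

(∇×V)₁ = ∂V₃/∂y − ∂V₂/∂z = 8*x*y
(∇×V)₂ = ∂V₁/∂z − ∂V₃/∂x = -4*y^2 - 1
(∇×V)₃ = ∂V₂/∂x − ∂V₁/∂y = 5*x + 3*y + 6
∇×V = (8*x*y, -4*y^2 - 1, 5*x + 3*y + 6)
At (3, -2, -2): (-48, -17, 15).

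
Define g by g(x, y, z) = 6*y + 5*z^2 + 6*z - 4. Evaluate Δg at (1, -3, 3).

10

∂²g/∂x² = 0
∂²g/∂y² = 0
∂²g/∂z² = 10
∇²g = 10
At (1, -3, 3): 10.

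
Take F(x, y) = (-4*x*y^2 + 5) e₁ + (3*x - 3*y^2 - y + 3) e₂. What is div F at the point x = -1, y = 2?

∂F₁/∂x = -4*y^2
∂F₂/∂y = -6*y - 1
∇·F = -4*y^2 - 6*y - 1
At (-1, 2): -29.

-29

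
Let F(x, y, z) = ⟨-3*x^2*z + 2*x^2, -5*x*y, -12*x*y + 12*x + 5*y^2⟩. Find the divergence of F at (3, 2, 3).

∂F₁/∂x = -6*x*z + 4*x
∂F₂/∂y = -5*x
∂F₃/∂z = 0
∇·F = -6*x*z - x
At (3, 2, 3): -57.

-57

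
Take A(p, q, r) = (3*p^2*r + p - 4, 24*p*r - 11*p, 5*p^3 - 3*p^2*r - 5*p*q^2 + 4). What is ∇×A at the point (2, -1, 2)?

(-28, -19, 37)

(∇×A)₁ = ∂A₃/∂q − ∂A₂/∂r = -10*p*q - 24*p
(∇×A)₂ = ∂A₁/∂r − ∂A₃/∂p = -12*p^2 + 6*p*r + 5*q^2
(∇×A)₃ = ∂A₂/∂p − ∂A₁/∂q = 24*r - 11
∇×A = (-10*p*q - 24*p, -12*p^2 + 6*p*r + 5*q^2, 24*r - 11)
At (2, -1, 2): (-28, -19, 37).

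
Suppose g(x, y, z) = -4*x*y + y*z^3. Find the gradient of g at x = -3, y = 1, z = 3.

(-4, 39, 27)

∂g/∂x = -4*y
∂g/∂y = -4*x + z^3
∂g/∂z = 3*y*z^2
∇g = (-4*y, -4*x + z^3, 3*y*z^2)
At (-3, 1, 3): (-4, 39, 27).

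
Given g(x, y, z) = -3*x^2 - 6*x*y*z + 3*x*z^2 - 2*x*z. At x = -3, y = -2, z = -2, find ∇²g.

-24

∂²g/∂x² = -6
∂²g/∂y² = 0
∂²g/∂z² = 6*x
∇²g = 6*x - 6
At (-3, -2, -2): -24.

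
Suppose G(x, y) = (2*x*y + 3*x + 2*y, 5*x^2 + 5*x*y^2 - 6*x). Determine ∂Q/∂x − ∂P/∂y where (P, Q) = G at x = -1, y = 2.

∂G₂/∂x = 10*x + 5*y^2 - 6
∂G₁/∂y = 2*x + 2
Scalar curl = 8*x + 5*y^2 - 8
At (-1, 2): 4.

4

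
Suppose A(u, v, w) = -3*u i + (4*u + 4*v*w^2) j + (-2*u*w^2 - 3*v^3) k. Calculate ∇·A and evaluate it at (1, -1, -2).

21

∂A₁/∂u = -3
∂A₂/∂v = 4*w^2
∂A₃/∂w = -4*u*w
∇·A = -4*u*w + 4*w^2 - 3
At (1, -1, -2): 21.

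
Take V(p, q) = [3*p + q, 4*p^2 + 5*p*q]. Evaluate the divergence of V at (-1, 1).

-2

∂V₁/∂p = 3
∂V₂/∂q = 5*p
∇·V = 5*p + 3
At (-1, 1): -2.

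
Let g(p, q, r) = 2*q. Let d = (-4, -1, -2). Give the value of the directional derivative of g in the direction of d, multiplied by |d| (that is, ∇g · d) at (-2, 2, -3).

∂g/∂p = 0
∂g/∂q = 2
∂g/∂r = 0
∇g at (-2, 2, -3) = (0, 2, 0)
∇g · d = (0)(-4) + (2)(-1) + (0)(-2) = -2

-2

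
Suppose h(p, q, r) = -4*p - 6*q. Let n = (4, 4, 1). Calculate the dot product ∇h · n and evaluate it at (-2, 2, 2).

∂h/∂p = -4
∂h/∂q = -6
∂h/∂r = 0
∇h at (-2, 2, 2) = (-4, -6, 0)
∇h · n = (-4)(4) + (-6)(4) + (0)(1) = -40

-40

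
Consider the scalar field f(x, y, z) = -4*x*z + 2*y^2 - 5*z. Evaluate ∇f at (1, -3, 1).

∂f/∂x = -4*z
∂f/∂y = 4*y
∂f/∂z = -4*x - 5
∇f = (-4*z, 4*y, -4*x - 5)
At (1, -3, 1): (-4, -12, -9).

(-4, -12, -9)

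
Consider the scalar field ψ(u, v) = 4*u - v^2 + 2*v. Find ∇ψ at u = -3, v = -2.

∂ψ/∂u = 4
∂ψ/∂v = -2*v + 2
∇ψ = (4, -2*v + 2)
At (-3, -2): (4, 6).

(4, 6)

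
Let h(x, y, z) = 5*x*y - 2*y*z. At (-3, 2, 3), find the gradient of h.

(10, -21, -4)

∂h/∂x = 5*y
∂h/∂y = 5*x - 2*z
∂h/∂z = -2*y
∇h = (5*y, 5*x - 2*z, -2*y)
At (-3, 2, 3): (10, -21, -4).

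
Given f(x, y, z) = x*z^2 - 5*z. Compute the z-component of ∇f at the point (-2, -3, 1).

-9

(∇f)_3 = ∂f/∂z = 2*x*z - 5
At (-2, -3, 1): -9.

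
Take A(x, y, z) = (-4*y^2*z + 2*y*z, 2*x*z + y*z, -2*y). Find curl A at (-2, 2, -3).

(0, -12, -48)

(∇×A)₁ = ∂A₃/∂y − ∂A₂/∂z = -2*x - y - 2
(∇×A)₂ = ∂A₁/∂z − ∂A₃/∂x = -4*y^2 + 2*y
(∇×A)₃ = ∂A₂/∂x − ∂A₁/∂y = 8*y*z
∇×A = (-2*x - y - 2, -4*y^2 + 2*y, 8*y*z)
At (-2, 2, -3): (0, -12, -48).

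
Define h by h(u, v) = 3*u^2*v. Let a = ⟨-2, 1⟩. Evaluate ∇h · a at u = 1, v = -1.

∂h/∂u = 6*u*v
∂h/∂v = 3*u^2
∇h at (1, -1) = (-6, 3)
∇h · a = (-6)(-2) + (3)(1) = 15

15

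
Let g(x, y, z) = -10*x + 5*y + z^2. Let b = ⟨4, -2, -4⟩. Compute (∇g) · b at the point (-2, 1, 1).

∂g/∂x = -10
∂g/∂y = 5
∂g/∂z = 2*z
∇g at (-2, 1, 1) = (-10, 5, 2)
∇g · b = (-10)(4) + (5)(-2) + (2)(-4) = -58

-58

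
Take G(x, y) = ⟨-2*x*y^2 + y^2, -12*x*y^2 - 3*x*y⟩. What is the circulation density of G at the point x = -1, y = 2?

∂G₂/∂x = -12*y^2 - 3*y
∂G₁/∂y = -4*x*y + 2*y
Scalar curl = 4*x*y - 12*y^2 - 5*y
At (-1, 2): -66.

-66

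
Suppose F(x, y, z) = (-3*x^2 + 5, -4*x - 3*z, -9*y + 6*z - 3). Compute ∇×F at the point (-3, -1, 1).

(∇×F)₁ = ∂F₃/∂y − ∂F₂/∂z = -6
(∇×F)₂ = ∂F₁/∂z − ∂F₃/∂x = 0
(∇×F)₃ = ∂F₂/∂x − ∂F₁/∂y = -4
∇×F = (-6, 0, -4)
At (-3, -1, 1): (-6, 0, -4).

(-6, 0, -4)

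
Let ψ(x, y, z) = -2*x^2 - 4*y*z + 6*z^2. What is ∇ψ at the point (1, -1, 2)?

(-4, -8, 28)

∂ψ/∂x = -4*x
∂ψ/∂y = -4*z
∂ψ/∂z = -4*y + 12*z
∇ψ = (-4*x, -4*z, -4*y + 12*z)
At (1, -1, 2): (-4, -8, 28).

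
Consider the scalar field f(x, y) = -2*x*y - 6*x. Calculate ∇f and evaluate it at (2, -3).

∂f/∂x = -2*y - 6
∂f/∂y = -2*x
∇f = (-2*y - 6, -2*x)
At (2, -3): (0, -4).

(0, -4)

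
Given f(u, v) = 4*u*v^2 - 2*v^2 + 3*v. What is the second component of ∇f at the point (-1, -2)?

27

(∇f)_2 = ∂f/∂v = 8*u*v - 4*v + 3
At (-1, -2): 27.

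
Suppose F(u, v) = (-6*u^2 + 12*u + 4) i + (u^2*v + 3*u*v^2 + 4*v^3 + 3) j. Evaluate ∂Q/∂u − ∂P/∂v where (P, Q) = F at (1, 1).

∂F₂/∂u = 2*u*v + 3*v^2
∂F₁/∂v = 0
Scalar curl = 2*u*v + 3*v^2
At (1, 1): 5.

5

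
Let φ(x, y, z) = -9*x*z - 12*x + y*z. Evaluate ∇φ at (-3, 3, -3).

∂φ/∂x = -9*z - 12
∂φ/∂y = z
∂φ/∂z = -9*x + y
∇φ = (-9*z - 12, z, -9*x + y)
At (-3, 3, -3): (15, -3, 30).

(15, -3, 30)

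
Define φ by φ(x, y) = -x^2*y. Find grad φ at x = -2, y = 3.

(12, -4)

∂φ/∂x = -2*x*y
∂φ/∂y = -x^2
∇φ = (-2*x*y, -x^2)
At (-2, 3): (12, -4).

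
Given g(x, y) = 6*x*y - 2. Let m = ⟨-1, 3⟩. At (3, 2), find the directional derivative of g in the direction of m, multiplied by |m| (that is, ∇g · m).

42

∂g/∂x = 6*y
∂g/∂y = 6*x
∇g at (3, 2) = (12, 18)
∇g · m = (12)(-1) + (18)(3) = 42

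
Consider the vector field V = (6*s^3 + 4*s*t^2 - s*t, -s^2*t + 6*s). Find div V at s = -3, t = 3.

∂V₁/∂s = 18*s^2 + 4*t^2 - t
∂V₂/∂t = -s^2
∇·V = 17*s^2 + 4*t^2 - t
At (-3, 3): 186.

186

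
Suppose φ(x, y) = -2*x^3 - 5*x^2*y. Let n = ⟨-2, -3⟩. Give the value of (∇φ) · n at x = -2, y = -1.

148

∂φ/∂x = -6*x^2 - 10*x*y
∂φ/∂y = -5*x^2
∇φ at (-2, -1) = (-44, -20)
∇φ · n = (-44)(-2) + (-20)(-3) = 148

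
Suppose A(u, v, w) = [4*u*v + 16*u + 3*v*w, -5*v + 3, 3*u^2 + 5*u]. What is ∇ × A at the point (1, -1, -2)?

(0, -14, 2)

(∇×A)₁ = ∂A₃/∂v − ∂A₂/∂w = 0
(∇×A)₂ = ∂A₁/∂w − ∂A₃/∂u = -6*u + 3*v - 5
(∇×A)₃ = ∂A₂/∂u − ∂A₁/∂v = -4*u - 3*w
∇×A = (0, -6*u + 3*v - 5, -4*u - 3*w)
At (1, -1, -2): (0, -14, 2).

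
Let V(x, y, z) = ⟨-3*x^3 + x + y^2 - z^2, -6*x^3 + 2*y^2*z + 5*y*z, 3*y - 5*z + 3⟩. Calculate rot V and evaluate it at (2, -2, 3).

(∇×V)₁ = ∂V₃/∂y − ∂V₂/∂z = -2*y^2 - 5*y + 3
(∇×V)₂ = ∂V₁/∂z − ∂V₃/∂x = -2*z
(∇×V)₃ = ∂V₂/∂x − ∂V₁/∂y = -18*x^2 - 2*y
∇×V = (-2*y^2 - 5*y + 3, -2*z, -18*x^2 - 2*y)
At (2, -2, 3): (5, -6, -68).

(5, -6, -68)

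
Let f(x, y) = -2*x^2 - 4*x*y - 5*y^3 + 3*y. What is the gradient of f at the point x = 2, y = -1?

∂f/∂x = -4*x - 4*y
∂f/∂y = -4*x - 15*y^2 + 3
∇f = (-4*x - 4*y, -4*x - 15*y^2 + 3)
At (2, -1): (-4, -20).

(-4, -20)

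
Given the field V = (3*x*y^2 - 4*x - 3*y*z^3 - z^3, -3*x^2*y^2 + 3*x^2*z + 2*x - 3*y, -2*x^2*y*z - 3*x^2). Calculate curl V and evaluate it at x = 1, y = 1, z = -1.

(∇×V)₁ = ∂V₃/∂y − ∂V₂/∂z = -2*x^2*z - 3*x^2
(∇×V)₂ = ∂V₁/∂z − ∂V₃/∂x = 4*x*y*z + 6*x - 9*y*z^2 - 3*z^2
(∇×V)₃ = ∂V₂/∂x − ∂V₁/∂y = -6*x*y^2 - 6*x*y + 6*x*z + 3*z^3 + 2
∇×V = (-2*x^2*z - 3*x^2, 4*x*y*z + 6*x - 9*y*z^2 - 3*z^2, -6*x*y^2 - 6*x*y + 6*x*z + 3*z^3 + 2)
At (1, 1, -1): (-1, -10, -19).

(-1, -10, -19)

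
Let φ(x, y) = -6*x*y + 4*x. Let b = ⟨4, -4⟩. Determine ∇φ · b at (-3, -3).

∂φ/∂x = -6*y + 4
∂φ/∂y = -6*x
∇φ at (-3, -3) = (22, 18)
∇φ · b = (22)(4) + (18)(-4) = 16

16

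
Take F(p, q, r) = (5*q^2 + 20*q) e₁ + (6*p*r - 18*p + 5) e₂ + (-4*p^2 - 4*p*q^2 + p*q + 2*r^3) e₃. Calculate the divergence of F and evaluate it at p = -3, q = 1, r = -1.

6

∂F₁/∂p = 0
∂F₂/∂q = 0
∂F₃/∂r = 6*r^2
∇·F = 6*r^2
At (-3, 1, -1): 6.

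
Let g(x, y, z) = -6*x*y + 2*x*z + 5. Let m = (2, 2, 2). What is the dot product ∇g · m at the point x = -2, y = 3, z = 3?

∂g/∂x = -6*y + 2*z
∂g/∂y = -6*x
∂g/∂z = 2*x
∇g at (-2, 3, 3) = (-12, 12, -4)
∇g · m = (-12)(2) + (12)(2) + (-4)(2) = -8

-8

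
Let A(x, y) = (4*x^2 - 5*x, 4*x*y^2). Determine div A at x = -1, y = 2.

-29

∂A₁/∂x = 8*x - 5
∂A₂/∂y = 8*x*y
∇·A = 8*x*y + 8*x - 5
At (-1, 2): -29.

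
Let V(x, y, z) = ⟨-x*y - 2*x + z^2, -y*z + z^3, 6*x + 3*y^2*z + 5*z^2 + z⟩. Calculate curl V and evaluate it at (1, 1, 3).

(∇×V)₁ = ∂V₃/∂y − ∂V₂/∂z = 6*y*z + y - 3*z^2
(∇×V)₂ = ∂V₁/∂z − ∂V₃/∂x = 2*z - 6
(∇×V)₃ = ∂V₂/∂x − ∂V₁/∂y = x
∇×V = (6*y*z + y - 3*z^2, 2*z - 6, x)
At (1, 1, 3): (-8, 0, 1).

(-8, 0, 1)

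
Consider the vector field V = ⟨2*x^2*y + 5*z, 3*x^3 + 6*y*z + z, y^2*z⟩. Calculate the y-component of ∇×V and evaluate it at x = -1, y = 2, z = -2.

(∇×V)_2 = ∂V₁/∂z − ∂V₃/∂x
= 5 − (0)
= 5
At (-1, 2, -2): 5.

5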